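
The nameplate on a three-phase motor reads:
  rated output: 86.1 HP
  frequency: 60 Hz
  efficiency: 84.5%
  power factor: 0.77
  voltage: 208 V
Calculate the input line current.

P_out = 86.1 × 746 = 64231 W
P_in = P_out / η = 64231 / 0.845 = 76013 W
I_L = P_in / (√3·V_L·cosφ) = 76013 / (1.732 × 208 × 0.77) = 274 A

274 A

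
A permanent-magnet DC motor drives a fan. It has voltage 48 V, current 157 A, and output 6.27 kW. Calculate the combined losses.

P_in = V·I = 48×157 = 7536 W
P_out = 6270 W
Losses = P_in − P_out = 7536 − 6270 = 1266 W

1270 W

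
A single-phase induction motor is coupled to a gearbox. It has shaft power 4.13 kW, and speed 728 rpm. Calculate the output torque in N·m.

ω = 2π × 728/60 = 76.24 rad/s
τ = P/ω = 4130/76.24 = 54.2 N·m

54.2 N·m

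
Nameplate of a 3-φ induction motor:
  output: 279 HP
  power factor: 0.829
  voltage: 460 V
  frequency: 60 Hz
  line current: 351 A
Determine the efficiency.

89.8 %

P_out = 279 × 746 = 208134 W
P_in = √3·V_L·I_L·cosφ = 1.732 × 460 × 351 × 0.829 = 231829 W
η = P_out / P_in = 208134 / 231829 = 0.898 = 89.8%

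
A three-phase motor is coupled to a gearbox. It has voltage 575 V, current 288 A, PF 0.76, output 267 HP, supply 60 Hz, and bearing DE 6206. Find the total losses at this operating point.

P_in = √3·V·I·cosφ = 1.732×575×288×0.76 = 217983 W
P_out = 267×746 = 199182 W
Losses = P_in − P_out = 217983 − 199182 = 18801 W

18800 W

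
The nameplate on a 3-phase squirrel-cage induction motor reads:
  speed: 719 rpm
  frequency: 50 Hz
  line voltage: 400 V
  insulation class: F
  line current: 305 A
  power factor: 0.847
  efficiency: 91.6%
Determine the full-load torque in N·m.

P_in = √3·V·I·cosφ = 1.732 × 400 × 305 × 0.847 = 178974 W
P_out = η·P_in = 0.916 × 178974 = 163940 W
n = 719 rpm
ω = 2π×719/60 = 75.29 rad/s
τ = P_out/ω = 163940/75.29 = 2180 N·m

2180 N·m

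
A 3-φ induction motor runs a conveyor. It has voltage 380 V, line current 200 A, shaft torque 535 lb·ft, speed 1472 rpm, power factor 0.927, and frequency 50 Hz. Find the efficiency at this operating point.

91.6 %

τ = 535 lb·ft × 1.356 = 725.5 N·m
ω = 2π × 1472/60 = 154.1 rad/s; P_out = τω = 725.5 × 154.1 = 111800 W
P_in = √3·V_L·I_L·cosφ = 1.732 × 380 × 200 × 0.927 = 122023 W
η = P_out / P_in = 111800 / 122023 = 0.916 = 91.6%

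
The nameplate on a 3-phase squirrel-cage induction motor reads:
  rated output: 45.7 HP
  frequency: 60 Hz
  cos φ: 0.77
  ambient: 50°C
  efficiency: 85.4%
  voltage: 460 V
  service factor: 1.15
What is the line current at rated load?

65.1 A

P_out = 45.7 × 746 = 34092 W
P_in = P_out / η = 34092 / 0.854 = 39920 W
I_L = P_in / (√3·V_L·cosφ) = 39920 / (1.732 × 460 × 0.77) = 65.1 A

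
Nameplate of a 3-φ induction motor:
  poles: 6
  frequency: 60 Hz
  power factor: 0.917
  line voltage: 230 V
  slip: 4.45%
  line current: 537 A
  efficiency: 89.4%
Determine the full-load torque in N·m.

P_in = √3·V·I·cosφ = 1.732 × 230 × 537 × 0.917 = 196164 W
P_out = η·P_in = 0.894 × 196164 = 175371 W
n_s = 120×60/6 = 1200 rpm; n = 1200×(1−0.0445) = 1147 rpm
ω = 2π×1147/60 = 120.1 rad/s
τ = P_out/ω = 175371/120.1 = 1460 N·m

1460 N·m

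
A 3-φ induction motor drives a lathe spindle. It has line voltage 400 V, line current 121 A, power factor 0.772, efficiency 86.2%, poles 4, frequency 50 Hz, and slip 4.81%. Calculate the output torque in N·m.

373 N·m

P_in = √3·V·I·cosφ = 1.732 × 400 × 121 × 0.772 = 64716 W
P_out = η·P_in = 0.862 × 64716 = 55785 W
n_s = 120×50/4 = 1500 rpm; n = 1500×(1−0.0481) = 1428 rpm
ω = 2π×1428/60 = 149.5 rad/s
τ = P_out/ω = 55785/149.5 = 373 N·m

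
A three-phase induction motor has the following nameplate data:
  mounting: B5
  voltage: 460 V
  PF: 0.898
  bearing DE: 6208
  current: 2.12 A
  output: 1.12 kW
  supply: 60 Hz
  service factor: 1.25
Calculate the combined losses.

P_in = √3·V·I·cosφ = 1.732×460×2.12×0.898 = 1517 W
P_out = 1120 W
Losses = P_in − P_out = 1517 − 1120 = 397 W

397 W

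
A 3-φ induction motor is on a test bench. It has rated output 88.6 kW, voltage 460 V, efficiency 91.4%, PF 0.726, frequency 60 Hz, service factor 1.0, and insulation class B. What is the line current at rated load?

P_out = 88.6 kW = 88600 W
P_in = P_out / η = 88600 / 0.914 = 96937 W
I_L = P_in / (√3·V_L·cosφ) = 96937 / (1.732 × 460 × 0.726) = 168 A

168 A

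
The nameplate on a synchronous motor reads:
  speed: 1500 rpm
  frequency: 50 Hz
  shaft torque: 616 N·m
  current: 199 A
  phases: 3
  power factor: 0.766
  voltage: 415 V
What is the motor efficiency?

ω = 2π × 1500/60 = 157.1 rad/s; P_out = τω = 616 × 157.1 = 96774 W
P_in = √3·V_L·I_L·cosφ = 1.732 × 415 × 199 × 0.766 = 109567 W
η = P_out / P_in = 96774 / 109567 = 0.883 = 88.3%

88.3 %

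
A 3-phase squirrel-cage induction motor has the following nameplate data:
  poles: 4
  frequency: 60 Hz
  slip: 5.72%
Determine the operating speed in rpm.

n_s = 120f/p = 120×60/4 = 1800 rpm
n = n_s(1 − s) = 1800 × (1 − 0.0572) = 1697 rpm

1697 rpm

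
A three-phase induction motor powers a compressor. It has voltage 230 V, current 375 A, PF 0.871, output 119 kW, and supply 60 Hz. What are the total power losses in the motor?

11.1 kW

P_in = √3·V·I·cosφ = 1.732×230×375×0.871 = 130114 W
P_out = 119000 W
Losses = P_in − P_out = 130114 − 119000 = 11114 W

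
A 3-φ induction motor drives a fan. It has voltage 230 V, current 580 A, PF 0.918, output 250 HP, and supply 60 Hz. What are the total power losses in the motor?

P_in = √3·V·I·cosφ = 1.732×230×580×0.918 = 212103 W
P_out = 250×746 = 186500 W
Losses = P_in − P_out = 212103 − 186500 = 25603 W

25.6 kW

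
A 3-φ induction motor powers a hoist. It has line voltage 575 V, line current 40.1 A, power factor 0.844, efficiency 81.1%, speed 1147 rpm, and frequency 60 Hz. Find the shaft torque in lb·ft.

168 lb·ft

P_in = √3·V·I·cosφ = 1.732 × 575 × 40.1 × 0.844 = 33706 W
P_out = η·P_in = 0.811 × 33706 = 27336 W
n = 1147 rpm
ω = 2π×1147/60 = 120.1 rad/s
τ = P_out/ω = 27336/120.1 = 227.6 N·m
In lb·ft: 227.6/1.356 = 168 lb·ft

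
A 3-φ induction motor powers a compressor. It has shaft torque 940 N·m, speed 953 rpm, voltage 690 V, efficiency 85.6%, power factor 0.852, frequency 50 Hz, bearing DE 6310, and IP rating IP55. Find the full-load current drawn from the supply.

ω = 2π×953/60 = 99.8 rad/s; P_out = τω = 940 × 99.8 = 93812 W
P_in = P_out / η = 93812 / 0.856 = 109593 W
I_L = P_in / (√3·V_L·cosφ) = 109593 / (1.732 × 690 × 0.852) = 108 A

108 A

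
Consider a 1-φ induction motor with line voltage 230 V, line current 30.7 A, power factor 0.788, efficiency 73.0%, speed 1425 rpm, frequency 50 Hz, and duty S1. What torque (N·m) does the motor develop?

P_in = V·I·cosφ = 230 × 30.7 × 0.788 = 5564 W
P_out = η·P_in = 0.73 × 5564 = 4062 W
n = 1425 rpm
ω = 2π×1425/60 = 149.2 rad/s
τ = P_out/ω = 4062/149.2 = 27.2 N·m

27.2 N·m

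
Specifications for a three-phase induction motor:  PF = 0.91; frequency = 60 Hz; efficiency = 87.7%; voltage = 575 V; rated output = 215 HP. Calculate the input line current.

202 A

P_out = 215 × 746 = 160390 W
P_in = P_out / η = 160390 / 0.877 = 182885 W
I_L = P_in / (√3·V_L·cosφ) = 182885 / (1.732 × 575 × 0.91) = 202 A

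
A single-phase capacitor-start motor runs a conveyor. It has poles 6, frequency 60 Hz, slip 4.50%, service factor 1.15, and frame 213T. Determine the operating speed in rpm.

n_s = 120f/p = 120×60/6 = 1200 rpm
n = n_s(1 − s) = 1200 × (1 − 0.045) = 1146 rpm

1146 rpm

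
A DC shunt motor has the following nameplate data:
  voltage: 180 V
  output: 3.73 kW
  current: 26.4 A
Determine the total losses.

1020 W

P_in = V·I = 180×26.4 = 4752 W
P_out = 3730 W
Losses = P_in − P_out = 4752 − 3730 = 1022 W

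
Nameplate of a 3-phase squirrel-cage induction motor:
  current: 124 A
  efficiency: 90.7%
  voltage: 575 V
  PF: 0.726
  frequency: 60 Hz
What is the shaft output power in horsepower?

P_in = √3·V·I·cosφ = 1.732 × 575 × 124 × 0.726 = 89655 W
P_out = η·P_in = 0.907 × 89655 = 81317 W
= 81317/746 = 109 HP

109 HP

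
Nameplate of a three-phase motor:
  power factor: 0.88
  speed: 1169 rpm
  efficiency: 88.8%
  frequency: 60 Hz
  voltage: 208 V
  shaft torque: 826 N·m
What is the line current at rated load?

359 A

ω = 2π×1169/60 = 122.4 rad/s; P_out = τω = 826 × 122.4 = 101102 W
P_in = P_out / η = 101102 / 0.888 = 113854 W
I_L = P_in / (√3·V_L·cosφ) = 113854 / (1.732 × 208 × 0.88) = 359 A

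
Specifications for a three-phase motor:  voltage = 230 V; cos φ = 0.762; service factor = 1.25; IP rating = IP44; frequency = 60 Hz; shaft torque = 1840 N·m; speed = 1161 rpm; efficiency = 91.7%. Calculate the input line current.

804 A

ω = 2π×1161/60 = 121.6 rad/s; P_out = τω = 1840 × 121.6 = 223744 W
P_in = P_out / η = 223744 / 0.917 = 243996 W
I_L = P_in / (√3·V_L·cosφ) = 243996 / (1.732 × 230 × 0.762) = 804 A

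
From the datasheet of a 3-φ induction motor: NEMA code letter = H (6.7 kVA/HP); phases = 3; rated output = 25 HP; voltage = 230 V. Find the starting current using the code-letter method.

S_LR = 6.7 × 25 = 167.5 kVA
I_LR = S_LR/(√3·V_L) = 167500/(1.732×230) = 420 A

420 A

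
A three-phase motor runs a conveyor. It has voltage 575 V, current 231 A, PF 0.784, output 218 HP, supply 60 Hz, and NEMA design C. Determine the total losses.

17700 W

P_in = √3·V·I·cosφ = 1.732×575×231×0.784 = 180361 W
P_out = 218×746 = 162628 W
Losses = P_in − P_out = 180361 − 162628 = 17733 W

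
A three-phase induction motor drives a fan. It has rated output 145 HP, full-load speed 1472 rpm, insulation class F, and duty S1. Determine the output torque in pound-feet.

P_out = 145 × 746 = 108170 W
ω = 2π × 1472/60 = 154.1 rad/s
τ = P_out/ω = 108170/154.1 = 701.9 N·m
In lb·ft: 701.9/1.356 = 518 lb·ft

518 lb·ft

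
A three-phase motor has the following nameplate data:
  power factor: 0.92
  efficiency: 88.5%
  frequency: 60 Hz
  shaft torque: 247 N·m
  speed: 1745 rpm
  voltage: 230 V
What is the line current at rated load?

ω = 2π×1745/60 = 182.7 rad/s; P_out = τω = 247 × 182.7 = 45127 W
P_in = P_out / η = 45127 / 0.885 = 50991 W
I_L = P_in / (√3·V_L·cosφ) = 50991 / (1.732 × 230 × 0.92) = 139 A

139 A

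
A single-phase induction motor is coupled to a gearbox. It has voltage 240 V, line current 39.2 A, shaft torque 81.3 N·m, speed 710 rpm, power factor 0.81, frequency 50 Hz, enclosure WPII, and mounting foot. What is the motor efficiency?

ω = 2π × 710/60 = 74.35 rad/s; P_out = τω = 81.3 × 74.35 = 6045 W
P_in = V·I·cosφ = 240 × 39.2 × 0.81 = 7620 W
η = P_out / P_in = 6045 / 7620 = 0.793 = 79.3%

79.3 %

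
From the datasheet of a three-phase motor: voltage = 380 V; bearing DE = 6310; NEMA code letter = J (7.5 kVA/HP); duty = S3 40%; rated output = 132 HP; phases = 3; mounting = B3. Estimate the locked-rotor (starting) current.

1500 A

S_LR = 7.5 × 132 = 990 kVA
I_LR = S_LR/(√3·V_L) = 990000/(1.732×380) = 1500 A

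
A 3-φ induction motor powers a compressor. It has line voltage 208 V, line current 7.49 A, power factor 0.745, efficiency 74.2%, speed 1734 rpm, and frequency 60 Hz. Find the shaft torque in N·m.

P_in = √3·V·I·cosφ = 1.732 × 208 × 7.49 × 0.745 = 2010 W
P_out = η·P_in = 0.742 × 2010 = 1491 W
n = 1734 rpm
ω = 2π×1734/60 = 181.6 rad/s
τ = P_out/ω = 1491/181.6 = 8.21 N·m

8.21 N·m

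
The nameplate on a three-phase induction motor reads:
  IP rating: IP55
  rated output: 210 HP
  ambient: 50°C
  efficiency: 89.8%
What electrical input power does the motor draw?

P_out = 210 × 746 = 156660 W
P_in = P_out/η = 156660/0.898 = 174454 W = 174 kW

174 kW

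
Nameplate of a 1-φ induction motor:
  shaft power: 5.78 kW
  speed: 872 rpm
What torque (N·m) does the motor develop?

63.3 N·m

ω = 2π × 872/60 = 91.32 rad/s
τ = P/ω = 5780/91.32 = 63.3 N·m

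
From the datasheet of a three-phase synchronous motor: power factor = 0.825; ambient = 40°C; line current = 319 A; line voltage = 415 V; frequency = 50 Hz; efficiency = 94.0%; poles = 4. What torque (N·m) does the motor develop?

P_in = √3·V·I·cosφ = 1.732 × 415 × 319 × 0.825 = 189165 W
P_out = η·P_in = 0.94 × 189165 = 177815 W
n = n_s = 120×50/4 = 1500 rpm (synchronous)
ω = 2π×1500/60 = 157.1 rad/s
τ = P_out/ω = 177815/157.1 = 1130 N·m

1130 N·m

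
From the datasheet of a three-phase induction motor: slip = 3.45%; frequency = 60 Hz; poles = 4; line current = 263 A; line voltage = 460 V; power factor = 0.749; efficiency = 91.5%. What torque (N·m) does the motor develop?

P_in = √3·V·I·cosφ = 1.732 × 460 × 263 × 0.749 = 156943 W
P_out = η·P_in = 0.915 × 156943 = 143603 W
n_s = 120×60/4 = 1800 rpm; n = 1800×(1−0.0345) = 1738 rpm
ω = 2π×1738/60 = 182 rad/s
τ = P_out/ω = 143603/182 = 789 N·m

789 N·m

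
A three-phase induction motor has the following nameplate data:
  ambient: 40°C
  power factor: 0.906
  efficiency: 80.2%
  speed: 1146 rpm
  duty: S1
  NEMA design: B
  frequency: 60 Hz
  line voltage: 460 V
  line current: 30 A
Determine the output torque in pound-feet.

P_in = √3·V·I·cosφ = 1.732 × 460 × 30 × 0.906 = 21655 W
P_out = η·P_in = 0.802 × 21655 = 17367 W
n = 1146 rpm
ω = 2π×1146/60 = 120 rad/s
τ = P_out/ω = 17367/120 = 144.7 N·m
In lb·ft: 144.7/1.356 = 107 lb·ft

107 lb·ft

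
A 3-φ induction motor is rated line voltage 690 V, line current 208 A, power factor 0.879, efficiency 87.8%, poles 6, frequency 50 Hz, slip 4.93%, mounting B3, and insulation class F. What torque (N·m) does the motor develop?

1930 N·m

P_in = √3·V·I·cosφ = 1.732 × 690 × 208 × 0.879 = 218499 W
P_out = η·P_in = 0.878 × 218499 = 191842 W
n_s = 120×50/6 = 1000 rpm; n = 1000×(1−0.0493) = 951 rpm
ω = 2π×951/60 = 99.59 rad/s
τ = P_out/ω = 191842/99.59 = 1930 N·m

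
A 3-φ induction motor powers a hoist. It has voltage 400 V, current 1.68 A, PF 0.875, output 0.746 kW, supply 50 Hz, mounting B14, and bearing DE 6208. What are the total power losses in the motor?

272 W

P_in = √3·V·I·cosφ = 1.732×400×1.68×0.875 = 1018 W
P_out = 746 W
Losses = P_in − P_out = 1018 − 746 = 272 W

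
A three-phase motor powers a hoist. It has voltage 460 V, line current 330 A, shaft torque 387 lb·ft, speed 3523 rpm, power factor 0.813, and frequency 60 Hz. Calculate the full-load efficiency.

90.6 %

τ = 387 lb·ft × 1.356 = 524.8 N·m
ω = 2π × 3523/60 = 368.9 rad/s; P_out = τω = 524.8 × 368.9 = 193599 W
P_in = √3·V_L·I_L·cosφ = 1.732 × 460 × 330 × 0.813 = 213752 W
η = P_out / P_in = 193599 / 213752 = 0.906 = 90.6%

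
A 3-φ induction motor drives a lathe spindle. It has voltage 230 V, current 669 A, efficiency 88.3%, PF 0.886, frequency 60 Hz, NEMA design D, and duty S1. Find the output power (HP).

P_in = √3·V·I·cosφ = 1.732 × 230 × 669 × 0.886 = 236122 W
P_out = η·P_in = 0.883 × 236122 = 208496 W
= 208496/746 = 279 HP

279 HP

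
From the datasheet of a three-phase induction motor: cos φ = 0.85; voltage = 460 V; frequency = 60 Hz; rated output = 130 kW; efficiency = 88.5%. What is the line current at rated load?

217 A

P_out = 130 kW = 130000 W
P_in = P_out / η = 130000 / 0.885 = 146893 W
I_L = P_in / (√3·V_L·cosφ) = 146893 / (1.732 × 460 × 0.85) = 217 A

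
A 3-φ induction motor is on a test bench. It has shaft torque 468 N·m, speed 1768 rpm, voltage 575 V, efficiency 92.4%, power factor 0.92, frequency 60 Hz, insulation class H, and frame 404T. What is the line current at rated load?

ω = 2π×1768/60 = 185.1 rad/s; P_out = τω = 468 × 185.1 = 86627 W
P_in = P_out / η = 86627 / 0.924 = 93752 W
I_L = P_in / (√3·V_L·cosφ) = 93752 / (1.732 × 575 × 0.92) = 102 A

102 A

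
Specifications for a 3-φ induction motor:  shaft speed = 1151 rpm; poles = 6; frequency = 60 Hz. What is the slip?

n_s = 120f/p = 120×60/6 = 1200 rpm
s = (n_s − n)/n_s = (1200 − 1151)/1200 = 0.0408

4.08 %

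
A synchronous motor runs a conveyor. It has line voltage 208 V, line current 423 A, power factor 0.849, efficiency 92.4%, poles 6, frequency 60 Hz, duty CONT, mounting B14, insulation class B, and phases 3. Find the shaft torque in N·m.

951 N·m

P_in = √3·V·I·cosφ = 1.732 × 208 × 423 × 0.849 = 129378 W
P_out = η·P_in = 0.924 × 129378 = 119545 W
n = n_s = 120×60/6 = 1200 rpm (synchronous)
ω = 2π×1200/60 = 125.7 rad/s
τ = P_out/ω = 119545/125.7 = 951 N·m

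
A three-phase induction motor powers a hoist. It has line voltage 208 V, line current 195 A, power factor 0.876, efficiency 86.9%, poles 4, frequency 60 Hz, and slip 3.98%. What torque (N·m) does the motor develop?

P_in = √3·V·I·cosφ = 1.732 × 208 × 195 × 0.876 = 61539 W
P_out = η·P_in = 0.869 × 61539 = 53477 W
n_s = 120×60/4 = 1800 rpm; n = 1800×(1−0.0398) = 1728 rpm
ω = 2π×1728/60 = 181 rad/s
τ = P_out/ω = 53477/181 = 295 N·m

295 N·m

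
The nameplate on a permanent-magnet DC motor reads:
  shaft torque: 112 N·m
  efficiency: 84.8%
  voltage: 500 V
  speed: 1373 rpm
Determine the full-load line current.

38 A

ω = 2π×1373/60 = 143.8 rad/s; P_out = τω = 112 × 143.8 = 16106 W
P_in = P_out / η = 16106 / 0.848 = 18993 W
I = P_in / V = 18993 / 500 = 38 A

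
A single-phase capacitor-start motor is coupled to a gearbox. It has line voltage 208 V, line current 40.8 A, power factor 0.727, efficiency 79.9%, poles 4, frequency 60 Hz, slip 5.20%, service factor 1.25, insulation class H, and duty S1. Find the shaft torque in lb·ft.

P_in = V·I·cosφ = 208 × 40.8 × 0.727 = 6170 W
P_out = η·P_in = 0.799 × 6170 = 4930 W
n_s = 120×60/4 = 1800 rpm; n = 1800×(1−0.052) = 1706 rpm
ω = 2π×1706/60 = 178.7 rad/s
τ = P_out/ω = 4930/178.7 = 27.59 N·m
In lb·ft: 27.59/1.356 = 20.3 lb·ft

20.3 lb·ft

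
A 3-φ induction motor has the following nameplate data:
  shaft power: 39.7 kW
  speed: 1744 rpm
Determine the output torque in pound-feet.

ω = 2π × 1744/60 = 182.6 rad/s
τ = P/ω = 39700/182.6 = 217.4 N·m
In lb·ft: 217.4/1.356 = 160 lb·ft

160 lb·ft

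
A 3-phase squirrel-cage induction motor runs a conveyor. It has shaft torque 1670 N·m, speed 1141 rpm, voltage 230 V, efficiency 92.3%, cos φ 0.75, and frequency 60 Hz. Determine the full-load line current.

724 A

ω = 2π×1141/60 = 119.5 rad/s; P_out = τω = 1670 × 119.5 = 199565 W
P_in = P_out / η = 199565 / 0.923 = 216213 W
I_L = P_in / (√3·V_L·cosφ) = 216213 / (1.732 × 230 × 0.75) = 724 A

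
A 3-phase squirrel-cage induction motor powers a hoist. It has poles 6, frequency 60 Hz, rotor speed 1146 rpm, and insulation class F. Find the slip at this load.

n_s = 120f/p = 120×60/6 = 1200 rpm
s = (n_s − n)/n_s = (1200 − 1146)/1200 = 0.0450

4.50 %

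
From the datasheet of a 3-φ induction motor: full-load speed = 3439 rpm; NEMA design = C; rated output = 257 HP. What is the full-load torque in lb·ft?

393 lb·ft

P_out = 257 × 746 = 191722 W
ω = 2π × 3439/60 = 360.1 rad/s
τ = P_out/ω = 191722/360.1 = 532.4 N·m
In lb·ft: 532.4/1.356 = 393 lb·ft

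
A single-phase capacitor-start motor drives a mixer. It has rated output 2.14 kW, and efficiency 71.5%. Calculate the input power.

2.99 kW

P_out = 2140 W
P_in = P_out/η = 2140/0.715 = 2993 W = 2.99 kW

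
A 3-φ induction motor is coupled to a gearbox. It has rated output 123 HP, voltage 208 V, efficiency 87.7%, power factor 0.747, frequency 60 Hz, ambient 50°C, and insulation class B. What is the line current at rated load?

389 A

P_out = 123 × 746 = 91758 W
P_in = P_out / η = 91758 / 0.877 = 104627 W
I_L = P_in / (√3·V_L·cosφ) = 104627 / (1.732 × 208 × 0.747) = 389 A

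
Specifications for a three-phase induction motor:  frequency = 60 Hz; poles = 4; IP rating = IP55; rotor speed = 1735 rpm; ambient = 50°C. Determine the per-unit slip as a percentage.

3.6 %

n_s = 120f/p = 120×60/4 = 1800 rpm
s = (n_s − n)/n_s = (1800 − 1735)/1800 = 0.0361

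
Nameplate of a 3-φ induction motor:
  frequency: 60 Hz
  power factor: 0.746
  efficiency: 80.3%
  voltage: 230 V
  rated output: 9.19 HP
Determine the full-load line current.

P_out = 9.19 × 746 = 6856 W
P_in = P_out / η = 6856 / 0.803 = 8538 W
I_L = P_in / (√3·V_L·cosφ) = 8538 / (1.732 × 230 × 0.746) = 28.7 A

28.7 A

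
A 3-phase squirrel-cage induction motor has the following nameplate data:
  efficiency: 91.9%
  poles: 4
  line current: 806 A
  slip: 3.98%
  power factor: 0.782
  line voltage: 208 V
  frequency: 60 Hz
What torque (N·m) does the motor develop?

P_in = √3·V·I·cosφ = 1.732 × 208 × 806 × 0.782 = 227066 W
P_out = η·P_in = 0.919 × 227066 = 208674 W
n_s = 120×60/4 = 1800 rpm; n = 1800×(1−0.0398) = 1728 rpm
ω = 2π×1728/60 = 181 rad/s
τ = P_out/ω = 208674/181 = 1150 N·m

1150 N·m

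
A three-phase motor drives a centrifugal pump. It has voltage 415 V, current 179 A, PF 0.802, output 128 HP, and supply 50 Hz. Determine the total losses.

7700 W

P_in = √3·V·I·cosφ = 1.732×415×179×0.802 = 103187 W
P_out = 128×746 = 95488 W
Losses = P_in − P_out = 103187 − 95488 = 7699 W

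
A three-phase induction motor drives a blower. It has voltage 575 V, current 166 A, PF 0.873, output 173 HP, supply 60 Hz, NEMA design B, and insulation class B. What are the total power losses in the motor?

15.3 kW

P_in = √3·V·I·cosφ = 1.732×575×166×0.873 = 144324 W
P_out = 173×746 = 129058 W
Losses = P_in − P_out = 144324 − 129058 = 15266 W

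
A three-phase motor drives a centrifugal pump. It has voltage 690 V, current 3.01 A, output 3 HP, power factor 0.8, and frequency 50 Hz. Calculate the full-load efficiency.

77.8 %

P_out = 3 × 746 = 2238 W
P_in = √3·V_L·I_L·cosφ = 1.732 × 690 × 3.01 × 0.8 = 2878 W
η = P_out / P_in = 2238 / 2878 = 0.778 = 77.8%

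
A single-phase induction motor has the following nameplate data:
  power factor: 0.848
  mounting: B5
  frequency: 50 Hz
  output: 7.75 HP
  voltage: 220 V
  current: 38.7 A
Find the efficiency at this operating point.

P_out = 7.75 × 746 = 5782 W
P_in = V·I·cosφ = 220 × 38.7 × 0.848 = 7220 W
η = P_out / P_in = 5782 / 7220 = 0.801 = 80.1%

80.1 %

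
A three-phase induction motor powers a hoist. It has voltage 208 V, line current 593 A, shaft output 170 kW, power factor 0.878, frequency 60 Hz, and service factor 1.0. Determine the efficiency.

90.6 %

P_out = 170 kW = 170000 W
P_in = √3·V_L·I_L·cosφ = 1.732 × 208 × 593 × 0.878 = 187569 W
η = P_out / P_in = 170000 / 187569 = 0.906 = 90.6%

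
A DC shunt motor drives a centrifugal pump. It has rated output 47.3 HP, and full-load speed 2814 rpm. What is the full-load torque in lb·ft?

P_out = 47.3 × 746 = 35286 W
ω = 2π × 2814/60 = 294.7 rad/s
τ = P_out/ω = 35286/294.7 = 119.7 N·m
In lb·ft: 119.7/1.356 = 88.3 lb·ft

88.3 lb·ft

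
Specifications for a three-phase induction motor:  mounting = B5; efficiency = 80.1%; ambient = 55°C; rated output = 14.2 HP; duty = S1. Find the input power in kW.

13.2 kW

P_out = 14.2 × 746 = 10593 W
P_in = P_out/η = 10593/0.801 = 13225 W = 13.2 kW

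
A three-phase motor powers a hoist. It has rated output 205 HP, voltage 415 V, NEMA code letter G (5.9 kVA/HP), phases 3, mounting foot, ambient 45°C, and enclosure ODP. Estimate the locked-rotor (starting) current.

S_LR = 5.9 × 205 = 1209.5 kVA
I_LR = S_LR/(√3·V_L) = 1209500/(1.732×415) = 1680 A

1680 A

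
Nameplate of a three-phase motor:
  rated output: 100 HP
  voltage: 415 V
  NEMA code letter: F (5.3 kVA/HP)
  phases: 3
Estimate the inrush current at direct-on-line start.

S_LR = 5.3 × 100 = 530 kVA
I_LR = S_LR/(√3·V_L) = 530000/(1.732×415) = 737 A

737 A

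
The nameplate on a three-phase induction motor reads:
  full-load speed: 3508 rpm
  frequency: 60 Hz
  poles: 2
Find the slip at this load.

n_s = 120f/p = 120×60/2 = 3600 rpm
s = (n_s − n)/n_s = (3600 − 3508)/3600 = 0.0256

2.56 %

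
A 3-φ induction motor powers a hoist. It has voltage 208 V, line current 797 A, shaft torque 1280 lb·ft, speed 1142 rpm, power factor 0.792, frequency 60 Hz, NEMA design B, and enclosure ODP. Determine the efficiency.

τ = 1280 lb·ft × 1.356 = 1736 N·m
ω = 2π × 1142/60 = 119.6 rad/s; P_out = τω = 1736 × 119.6 = 207626 W
P_in = √3·V_L·I_L·cosφ = 1.732 × 208 × 797 × 0.792 = 227402 W
η = P_out / P_in = 207626 / 227402 = 0.913 = 91.3%

91.3 %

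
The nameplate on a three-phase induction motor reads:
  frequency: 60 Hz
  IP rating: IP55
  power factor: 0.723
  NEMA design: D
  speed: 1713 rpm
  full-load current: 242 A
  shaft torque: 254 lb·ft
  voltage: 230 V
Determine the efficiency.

τ = 254 lb·ft × 1.356 = 344.4 N·m
ω = 2π × 1713/60 = 179.4 rad/s; P_out = τω = 344.4 × 179.4 = 61785 W
P_in = √3·V_L·I_L·cosφ = 1.732 × 230 × 242 × 0.723 = 69699 W
η = P_out / P_in = 61785 / 69699 = 0.886 = 88.6%

88.6 %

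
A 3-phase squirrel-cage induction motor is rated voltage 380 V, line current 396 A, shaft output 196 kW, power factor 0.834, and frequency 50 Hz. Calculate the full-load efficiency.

90.2 %

P_out = 196 kW = 196000 W
P_in = √3·V_L·I_L·cosφ = 1.732 × 380 × 396 × 0.834 = 217367 W
η = P_out / P_in = 196000 / 217367 = 0.902 = 90.2%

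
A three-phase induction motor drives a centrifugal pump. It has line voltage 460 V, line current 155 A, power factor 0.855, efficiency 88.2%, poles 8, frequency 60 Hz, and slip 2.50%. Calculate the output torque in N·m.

P_in = √3·V·I·cosφ = 1.732 × 460 × 155 × 0.855 = 105585 W
P_out = η·P_in = 0.882 × 105585 = 93126 W
n_s = 120×60/8 = 900 rpm; n = 900×(1−0.025) = 878 rpm
ω = 2π×878/60 = 91.94 rad/s
τ = P_out/ω = 93126/91.94 = 1010 N·m

1010 N·m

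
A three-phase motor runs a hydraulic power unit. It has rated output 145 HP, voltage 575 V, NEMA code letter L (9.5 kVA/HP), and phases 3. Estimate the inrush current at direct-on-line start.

S_LR = 9.5 × 145 = 1377.5 kVA
I_LR = S_LR/(√3·V_L) = 1377500/(1.732×575) = 1380 A

1380 A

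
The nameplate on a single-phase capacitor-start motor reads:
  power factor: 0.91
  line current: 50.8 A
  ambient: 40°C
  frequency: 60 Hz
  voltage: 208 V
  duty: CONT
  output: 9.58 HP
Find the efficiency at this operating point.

74.3 %

P_out = 9.58 × 746 = 7147 W
P_in = V·I·cosφ = 208 × 50.8 × 0.91 = 9615 W
η = P_out / P_in = 7147 / 9615 = 0.743 = 74.3%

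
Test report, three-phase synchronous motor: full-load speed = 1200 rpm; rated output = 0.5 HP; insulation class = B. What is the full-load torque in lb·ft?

P_out = 0.5 × 746 = 373 W
ω = 2π × 1200/60 = 125.7 rad/s
τ = P_out/ω = 373/125.7 = 2.967 N·m
In lb·ft: 2.967/1.356 = 2.19 lb·ft

2.19 lb·ft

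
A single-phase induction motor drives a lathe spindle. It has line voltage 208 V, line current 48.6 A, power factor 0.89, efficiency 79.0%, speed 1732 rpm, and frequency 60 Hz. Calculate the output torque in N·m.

P_in = V·I·cosφ = 208 × 48.6 × 0.89 = 8997 W
P_out = η·P_in = 0.79 × 8997 = 7108 W
n = 1732 rpm
ω = 2π×1732/60 = 181.4 rad/s
τ = P_out/ω = 7108/181.4 = 39.2 N·m

39.2 N·m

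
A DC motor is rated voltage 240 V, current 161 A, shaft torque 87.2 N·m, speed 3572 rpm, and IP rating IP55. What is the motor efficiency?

ω = 2π × 3572/60 = 374.1 rad/s; P_out = τω = 87.2 × 374.1 = 32622 W
P_in = V·I = 240 × 161 = 38640 W
η = P_out / P_in = 32622 / 38640 = 0.844 = 84.4%

84.4 %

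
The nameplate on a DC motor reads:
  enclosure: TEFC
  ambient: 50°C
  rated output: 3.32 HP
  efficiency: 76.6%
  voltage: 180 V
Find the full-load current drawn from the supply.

P_out = 3.32 × 746 = 2477 W
P_in = P_out / η = 2477 / 0.766 = 3234 W
I = P_in / V = 3234 / 180 = 18 A

18 A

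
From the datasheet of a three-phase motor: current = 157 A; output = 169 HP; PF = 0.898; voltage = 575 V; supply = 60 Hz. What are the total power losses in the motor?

P_in = √3·V·I·cosφ = 1.732×575×157×0.898 = 140408 W
P_out = 169×746 = 126074 W
Losses = P_in − P_out = 140408 − 126074 = 14334 W

14300 W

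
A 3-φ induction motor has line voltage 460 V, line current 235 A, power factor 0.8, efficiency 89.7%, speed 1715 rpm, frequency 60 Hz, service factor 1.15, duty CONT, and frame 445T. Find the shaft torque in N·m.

P_in = √3·V·I·cosφ = 1.732 × 460 × 235 × 0.8 = 149783 W
P_out = η·P_in = 0.897 × 149783 = 134355 W
n = 1715 rpm
ω = 2π×1715/60 = 179.6 rad/s
τ = P_out/ω = 134355/179.6 = 748 N·m

748 N·m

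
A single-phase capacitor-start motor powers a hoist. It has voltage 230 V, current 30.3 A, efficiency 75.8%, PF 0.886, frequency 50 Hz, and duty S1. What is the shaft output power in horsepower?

P_in = V·I·cosφ = 230 × 30.3 × 0.886 = 6175 W
P_out = η·P_in = 0.758 × 6175 = 4681 W
= 4681/746 = 6.27 HP

6.27 HP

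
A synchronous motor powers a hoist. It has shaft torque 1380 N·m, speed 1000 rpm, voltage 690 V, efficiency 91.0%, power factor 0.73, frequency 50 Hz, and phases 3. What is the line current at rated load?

ω = 2π×1000/60 = 104.7 rad/s; P_out = τω = 1380 × 104.7 = 144486 W
P_in = P_out / η = 144486 / 0.910 = 158776 W
I_L = P_in / (√3·V_L·cosφ) = 158776 / (1.732 × 690 × 0.73) = 182 A

182 A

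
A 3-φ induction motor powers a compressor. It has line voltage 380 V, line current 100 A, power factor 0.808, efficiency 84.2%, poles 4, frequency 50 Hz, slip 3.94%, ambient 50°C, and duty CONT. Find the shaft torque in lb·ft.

219 lb·ft

P_in = √3·V·I·cosφ = 1.732 × 380 × 100 × 0.808 = 53179 W
P_out = η·P_in = 0.842 × 53179 = 44777 W
n_s = 120×50/4 = 1500 rpm; n = 1500×(1−0.0394) = 1441 rpm
ω = 2π×1441/60 = 150.9 rad/s
τ = P_out/ω = 44777/150.9 = 296.7 N·m
In lb·ft: 296.7/1.356 = 219 lb·ft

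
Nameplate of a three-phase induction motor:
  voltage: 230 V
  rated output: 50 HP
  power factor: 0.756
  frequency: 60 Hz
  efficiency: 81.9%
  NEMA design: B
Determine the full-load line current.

P_out = 50 × 746 = 37300 W
P_in = P_out / η = 37300 / 0.819 = 45543 W
I_L = P_in / (√3·V_L·cosφ) = 45543 / (1.732 × 230 × 0.756) = 151 A

151 A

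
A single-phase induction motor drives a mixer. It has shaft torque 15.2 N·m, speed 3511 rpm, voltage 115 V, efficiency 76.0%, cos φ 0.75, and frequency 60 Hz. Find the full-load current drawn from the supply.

ω = 2π×3511/60 = 367.7 rad/s; P_out = τω = 15.2 × 367.7 = 5589 W
P_in = P_out / η = 5589 / 0.760 = 7354 W
I = P_in / (V·cosφ) = 7354 / (115 × 0.75) = 85.3 A

85.3 A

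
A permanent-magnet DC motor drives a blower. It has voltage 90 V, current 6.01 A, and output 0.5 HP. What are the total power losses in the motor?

168 W

P_in = V·I = 90×6.01 = 541 W
P_out = 0.5×746 = 373 W
Losses = P_in − P_out = 541 − 373 = 168 W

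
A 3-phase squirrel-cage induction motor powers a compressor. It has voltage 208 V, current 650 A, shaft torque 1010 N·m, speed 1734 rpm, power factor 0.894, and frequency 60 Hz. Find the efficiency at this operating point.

ω = 2π × 1734/60 = 181.6 rad/s; P_out = τω = 1010 × 181.6 = 183416 W
P_in = √3·V_L·I_L·cosφ = 1.732 × 208 × 650 × 0.894 = 209345 W
η = P_out / P_in = 183416 / 209345 = 0.876 = 87.6%

87.6 %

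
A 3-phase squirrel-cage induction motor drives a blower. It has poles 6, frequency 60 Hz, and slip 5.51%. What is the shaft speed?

n_s = 120f/p = 120×60/6 = 1200 rpm
n = n_s(1 − s) = 1200 × (1 − 0.0551) = 1134 rpm

1134 rpm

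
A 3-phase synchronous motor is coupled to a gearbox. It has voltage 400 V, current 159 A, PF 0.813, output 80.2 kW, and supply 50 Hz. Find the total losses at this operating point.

9.36 kW

P_in = √3·V·I·cosφ = 1.732×400×159×0.813 = 89556 W
P_out = 80200 W
Losses = P_in − P_out = 89556 − 80200 = 9356 W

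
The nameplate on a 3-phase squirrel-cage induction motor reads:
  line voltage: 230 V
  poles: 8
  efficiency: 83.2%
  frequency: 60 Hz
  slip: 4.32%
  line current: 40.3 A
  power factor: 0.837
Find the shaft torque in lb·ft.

91.4 lb·ft

P_in = √3·V·I·cosφ = 1.732 × 230 × 40.3 × 0.837 = 13437 W
P_out = η·P_in = 0.832 × 13437 = 11180 W
n_s = 120×60/8 = 900 rpm; n = 900×(1−0.0432) = 861 rpm
ω = 2π×861/60 = 90.16 rad/s
τ = P_out/ω = 11180/90.16 = 124 N·m
In lb·ft: 124/1.356 = 91.4 lb·ft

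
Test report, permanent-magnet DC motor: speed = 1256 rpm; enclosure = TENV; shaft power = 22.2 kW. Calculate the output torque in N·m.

ω = 2π × 1256/60 = 131.5 rad/s
τ = P/ω = 22200/131.5 = 169 N·m

169 N·m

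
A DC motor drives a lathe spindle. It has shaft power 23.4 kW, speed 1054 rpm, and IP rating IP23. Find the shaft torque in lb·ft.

156 lb·ft

ω = 2π × 1054/60 = 110.4 rad/s
τ = P/ω = 23400/110.4 = 212 N·m
In lb·ft: 212/1.356 = 156 lb·ft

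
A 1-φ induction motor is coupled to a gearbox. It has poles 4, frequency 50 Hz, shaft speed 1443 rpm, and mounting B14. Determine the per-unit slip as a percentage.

3.80 %

n_s = 120f/p = 120×50/4 = 1500 rpm
s = (n_s − n)/n_s = (1500 − 1443)/1500 = 0.0380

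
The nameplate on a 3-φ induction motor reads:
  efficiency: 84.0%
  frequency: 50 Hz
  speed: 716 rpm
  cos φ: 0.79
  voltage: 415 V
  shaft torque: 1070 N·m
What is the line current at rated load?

ω = 2π×716/60 = 74.98 rad/s; P_out = τω = 1070 × 74.98 = 80229 W
P_in = P_out / η = 80229 / 0.840 = 95511 W
I_L = P_in / (√3·V_L·cosφ) = 95511 / (1.732 × 415 × 0.79) = 168 A

168 A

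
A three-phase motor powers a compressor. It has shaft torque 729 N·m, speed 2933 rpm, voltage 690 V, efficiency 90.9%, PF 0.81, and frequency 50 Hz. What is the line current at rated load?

ω = 2π×2933/60 = 307.1 rad/s; P_out = τω = 729 × 307.1 = 223876 W
P_in = P_out / η = 223876 / 0.909 = 246288 W
I_L = P_in / (√3·V_L·cosφ) = 246288 / (1.732 × 690 × 0.81) = 254 A

254 A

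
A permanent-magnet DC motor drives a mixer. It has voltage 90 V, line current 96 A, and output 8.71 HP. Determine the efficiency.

P_out = 8.71 × 746 = 6498 W
P_in = V·I = 90 × 96 = 8640 W
η = P_out / P_in = 6498 / 8640 = 0.752 = 75.2%

75.2 %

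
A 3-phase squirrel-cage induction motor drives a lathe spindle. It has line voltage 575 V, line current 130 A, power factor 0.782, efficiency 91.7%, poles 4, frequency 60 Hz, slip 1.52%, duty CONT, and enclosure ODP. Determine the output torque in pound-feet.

P_in = √3·V·I·cosφ = 1.732 × 575 × 130 × 0.782 = 101243 W
P_out = η·P_in = 0.917 × 101243 = 92840 W
n_s = 120×60/4 = 1800 rpm; n = 1800×(1−0.0152) = 1773 rpm
ω = 2π×1773/60 = 185.7 rad/s
τ = P_out/ω = 92840/185.7 = 499.9 N·m
In lb·ft: 499.9/1.356 = 369 lb·ft

369 lb·ft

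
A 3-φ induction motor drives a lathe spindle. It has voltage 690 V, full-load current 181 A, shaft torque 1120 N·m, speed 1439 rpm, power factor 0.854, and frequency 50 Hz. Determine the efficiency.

ω = 2π × 1439/60 = 150.7 rad/s; P_out = τω = 1120 × 150.7 = 168784 W
P_in = √3·V_L·I_L·cosφ = 1.732 × 690 × 181 × 0.854 = 184728 W
η = P_out / P_in = 168784 / 184728 = 0.914 = 91.4%

91.4 %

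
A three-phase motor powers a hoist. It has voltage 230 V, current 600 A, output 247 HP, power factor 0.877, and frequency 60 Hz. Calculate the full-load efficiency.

87.9 %

P_out = 247 × 746 = 184262 W
P_in = √3·V_L·I_L·cosφ = 1.732 × 230 × 600 × 0.877 = 209617 W
η = P_out / P_in = 184262 / 209617 = 0.879 = 87.9%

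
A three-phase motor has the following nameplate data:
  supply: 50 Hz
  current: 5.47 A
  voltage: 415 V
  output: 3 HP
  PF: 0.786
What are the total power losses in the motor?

852 W

P_in = √3·V·I·cosφ = 1.732×415×5.47×0.786 = 3090 W
P_out = 3×746 = 2238 W
Losses = P_in − P_out = 3090 − 2238 = 852 W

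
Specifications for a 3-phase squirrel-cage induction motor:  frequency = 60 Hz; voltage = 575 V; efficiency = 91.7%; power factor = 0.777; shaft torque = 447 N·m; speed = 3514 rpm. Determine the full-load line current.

ω = 2π×3514/60 = 368 rad/s; P_out = τω = 447 × 368 = 164496 W
P_in = P_out / η = 164496 / 0.917 = 179385 W
I_L = P_in / (√3·V_L·cosφ) = 179385 / (1.732 × 575 × 0.777) = 232 A

232 A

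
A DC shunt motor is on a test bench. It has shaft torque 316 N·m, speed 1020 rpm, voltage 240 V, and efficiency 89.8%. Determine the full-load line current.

ω = 2π×1020/60 = 106.8 rad/s; P_out = τω = 316 × 106.8 = 33749 W
P_in = P_out / η = 33749 / 0.898 = 37582 W
I = P_in / V = 37582 / 240 = 157 A

157 A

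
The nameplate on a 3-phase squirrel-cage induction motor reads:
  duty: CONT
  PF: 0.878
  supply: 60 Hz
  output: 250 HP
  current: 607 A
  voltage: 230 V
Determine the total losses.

25800 W

P_in = √3·V·I·cosφ = 1.732×230×607×0.878 = 212304 W
P_out = 250×746 = 186500 W
Losses = P_in − P_out = 212304 − 186500 = 25804 W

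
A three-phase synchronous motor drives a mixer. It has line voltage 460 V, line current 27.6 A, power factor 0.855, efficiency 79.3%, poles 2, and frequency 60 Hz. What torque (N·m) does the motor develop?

39.5 N·m

P_in = √3·V·I·cosφ = 1.732 × 460 × 27.6 × 0.855 = 18801 W
P_out = η·P_in = 0.793 × 18801 = 14909 W
n = n_s = 120×60/2 = 3600 rpm (synchronous)
ω = 2π×3600/60 = 377 rad/s
τ = P_out/ω = 14909/377 = 39.5 N·m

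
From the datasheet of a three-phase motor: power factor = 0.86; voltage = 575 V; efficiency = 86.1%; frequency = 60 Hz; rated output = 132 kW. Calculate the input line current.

P_out = 132 kW = 132000 W
P_in = P_out / η = 132000 / 0.861 = 153310 W
I_L = P_in / (√3·V_L·cosφ) = 153310 / (1.732 × 575 × 0.86) = 179 A

179 A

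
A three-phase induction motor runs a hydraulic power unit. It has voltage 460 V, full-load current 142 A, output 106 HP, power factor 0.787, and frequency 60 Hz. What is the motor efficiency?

88.8 %

P_out = 106 × 746 = 79076 W
P_in = √3·V_L·I_L·cosφ = 1.732 × 460 × 142 × 0.787 = 89037 W
η = P_out / P_in = 79076 / 89037 = 0.888 = 88.8%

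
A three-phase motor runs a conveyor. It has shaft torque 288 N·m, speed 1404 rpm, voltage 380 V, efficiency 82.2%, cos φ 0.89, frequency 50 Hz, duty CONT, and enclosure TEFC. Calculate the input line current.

ω = 2π×1404/60 = 147 rad/s; P_out = τω = 288 × 147 = 42336 W
P_in = P_out / η = 42336 / 0.822 = 51504 W
I_L = P_in / (√3·V_L·cosφ) = 51504 / (1.732 × 380 × 0.89) = 87.9 A

87.9 A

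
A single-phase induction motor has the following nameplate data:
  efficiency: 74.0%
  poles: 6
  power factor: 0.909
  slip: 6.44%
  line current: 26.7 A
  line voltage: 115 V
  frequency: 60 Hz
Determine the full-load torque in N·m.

17.6 N·m

P_in = V·I·cosφ = 115 × 26.7 × 0.909 = 2791 W
P_out = η·P_in = 0.74 × 2791 = 2065 W
n_s = 120×60/6 = 1200 rpm; n = 1200×(1−0.0644) = 1123 rpm
ω = 2π×1123/60 = 117.6 rad/s
τ = P_out/ω = 2065/117.6 = 17.6 N·m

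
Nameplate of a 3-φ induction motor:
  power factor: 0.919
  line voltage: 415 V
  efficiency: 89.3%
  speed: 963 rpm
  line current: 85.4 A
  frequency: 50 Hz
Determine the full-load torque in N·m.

500 N·m

P_in = √3·V·I·cosφ = 1.732 × 415 × 85.4 × 0.919 = 56412 W
P_out = η·P_in = 0.893 × 56412 = 50376 W
n = 963 rpm
ω = 2π×963/60 = 100.8 rad/s
τ = P_out/ω = 50376/100.8 = 500 N·m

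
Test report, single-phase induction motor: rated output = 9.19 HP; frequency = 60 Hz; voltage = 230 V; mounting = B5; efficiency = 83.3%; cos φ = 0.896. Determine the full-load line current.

39.9 A

P_out = 9.19 × 746 = 6856 W
P_in = P_out / η = 6856 / 0.833 = 8230 W
I = P_in / (V·cosφ) = 8230 / (230 × 0.896) = 39.9 A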